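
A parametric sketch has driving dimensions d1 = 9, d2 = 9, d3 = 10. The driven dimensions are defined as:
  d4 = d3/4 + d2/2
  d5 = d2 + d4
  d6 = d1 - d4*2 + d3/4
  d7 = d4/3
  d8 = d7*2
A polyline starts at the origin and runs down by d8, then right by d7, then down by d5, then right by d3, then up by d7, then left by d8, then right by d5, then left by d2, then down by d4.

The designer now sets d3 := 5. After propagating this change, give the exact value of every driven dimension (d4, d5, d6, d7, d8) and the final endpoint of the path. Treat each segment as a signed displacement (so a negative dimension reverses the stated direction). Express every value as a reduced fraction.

d4 = 23/4
d5 = 59/4
d6 = -5/4
d7 = 23/12
d8 = 23/6
endpoint = (53/6, -269/12)

Apply edit: d3 := 5
  d4 = d3/4 + d2/2 = 23/4
  d5 = d2 + d4 = 59/4
  d6 = d1 - d4*2 + d3/4 = -5/4
  d7 = d4/3 = 23/12
  d8 = d7*2 = 23/6
Walk from origin (0, 0):
  seg 1: down by d8 = 23/6 → (0, -23/6)
  seg 2: right by d7 = 23/12 → (23/12, -23/6)
  seg 3: down by d5 = 59/4 → (23/12, -223/12)
  seg 4: right by d3 = 5 → (83/12, -223/12)
  seg 5: up by d7 = 23/12 → (83/12, -50/3)
  seg 6: left by d8 = 23/6 → (37/12, -50/3)
  seg 7: right by d5 = 59/4 → (107/6, -50/3)
  seg 8: left by d2 = 9 → (53/6, -50/3)
  seg 9: down by d4 = 23/4 → (53/6, -269/12)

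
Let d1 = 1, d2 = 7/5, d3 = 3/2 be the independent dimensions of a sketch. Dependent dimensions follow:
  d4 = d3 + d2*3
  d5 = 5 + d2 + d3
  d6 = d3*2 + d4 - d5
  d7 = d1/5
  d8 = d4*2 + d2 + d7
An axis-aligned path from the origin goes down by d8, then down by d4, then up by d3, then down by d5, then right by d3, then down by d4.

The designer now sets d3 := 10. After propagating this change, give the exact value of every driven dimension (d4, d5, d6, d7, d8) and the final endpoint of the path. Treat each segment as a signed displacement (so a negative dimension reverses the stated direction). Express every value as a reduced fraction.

Apply edit: d3 := 10
  d4 = d3 + d2*3 = 71/5
  d5 = 5 + d2 + d3 = 82/5
  d6 = d3*2 + d4 - d5 = 89/5
  d7 = d1/5 = 1/5
  d8 = d4*2 + d2 + d7 = 30
Walk from origin (0, 0):
  seg 1: down by d8 = 30 → (0, -30)
  seg 2: down by d4 = 71/5 → (0, -221/5)
  seg 3: up by d3 = 10 → (0, -171/5)
  seg 4: down by d5 = 82/5 → (0, -253/5)
  seg 5: right by d3 = 10 → (10, -253/5)
  seg 6: down by d4 = 71/5 → (10, -324/5)

d4 = 71/5
d5 = 82/5
d6 = 89/5
d7 = 1/5
d8 = 30
endpoint = (10, -324/5)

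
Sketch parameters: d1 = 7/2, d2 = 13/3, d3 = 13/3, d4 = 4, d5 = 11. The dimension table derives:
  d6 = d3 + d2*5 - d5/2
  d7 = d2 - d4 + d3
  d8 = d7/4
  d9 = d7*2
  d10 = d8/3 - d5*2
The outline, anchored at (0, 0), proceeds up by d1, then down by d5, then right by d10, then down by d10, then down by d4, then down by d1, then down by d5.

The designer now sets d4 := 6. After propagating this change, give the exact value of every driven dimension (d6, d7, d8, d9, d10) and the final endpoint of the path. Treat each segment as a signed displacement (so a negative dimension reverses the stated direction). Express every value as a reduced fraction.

Apply edit: d4 := 6
  d6 = d3 + d2*5 - d5/2 = 41/2
  d7 = d2 - d4 + d3 = 8/3
  d8 = d7/4 = 2/3
  d9 = d7*2 = 16/3
  d10 = d8/3 - d5*2 = -196/9
Walk from origin (0, 0):
  seg 1: up by d1 = 7/2 → (0, 7/2)
  seg 2: down by d5 = 11 → (0, -15/2)
  seg 3: right by d10 = -196/9 → (-196/9, -15/2)
  seg 4: down by d10 = -196/9 → (-196/9, 257/18)
  seg 5: down by d4 = 6 → (-196/9, 149/18)
  seg 6: down by d1 = 7/2 → (-196/9, 43/9)
  seg 7: down by d5 = 11 → (-196/9, -56/9)

d6 = 41/2
d7 = 8/3
d8 = 2/3
d9 = 16/3
d10 = -196/9
endpoint = (-196/9, -56/9)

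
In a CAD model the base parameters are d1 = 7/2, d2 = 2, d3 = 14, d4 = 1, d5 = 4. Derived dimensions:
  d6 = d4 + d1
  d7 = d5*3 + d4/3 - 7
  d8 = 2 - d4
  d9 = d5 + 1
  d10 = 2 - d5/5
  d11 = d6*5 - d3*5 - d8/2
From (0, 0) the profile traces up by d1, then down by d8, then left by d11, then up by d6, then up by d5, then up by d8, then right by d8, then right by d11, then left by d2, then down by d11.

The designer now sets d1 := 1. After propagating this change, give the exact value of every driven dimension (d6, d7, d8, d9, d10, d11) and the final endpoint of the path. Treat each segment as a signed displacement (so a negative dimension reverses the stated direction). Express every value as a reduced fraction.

Apply edit: d1 := 1
  d6 = d4 + d1 = 2
  d7 = d5*3 + d4/3 - 7 = 16/3
  d8 = 2 - d4 = 1
  d9 = d5 + 1 = 5
  d10 = 2 - d5/5 = 6/5
  d11 = d6*5 - d3*5 - d8/2 = -121/2
Walk from origin (0, 0):
  seg 1: up by d1 = 1 → (0, 1)
  seg 2: down by d8 = 1 → (0, 0)
  seg 3: left by d11 = -121/2 → (121/2, 0)
  seg 4: up by d6 = 2 → (121/2, 2)
  seg 5: up by d5 = 4 → (121/2, 6)
  seg 6: up by d8 = 1 → (121/2, 7)
  seg 7: right by d8 = 1 → (123/2, 7)
  seg 8: right by d11 = -121/2 → (1, 7)
  seg 9: left by d2 = 2 → (-1, 7)
  seg 10: down by d11 = -121/2 → (-1, 135/2)

d6 = 2
d7 = 16/3
d8 = 1
d9 = 5
d10 = 6/5
d11 = -121/2
endpoint = (-1, 135/2)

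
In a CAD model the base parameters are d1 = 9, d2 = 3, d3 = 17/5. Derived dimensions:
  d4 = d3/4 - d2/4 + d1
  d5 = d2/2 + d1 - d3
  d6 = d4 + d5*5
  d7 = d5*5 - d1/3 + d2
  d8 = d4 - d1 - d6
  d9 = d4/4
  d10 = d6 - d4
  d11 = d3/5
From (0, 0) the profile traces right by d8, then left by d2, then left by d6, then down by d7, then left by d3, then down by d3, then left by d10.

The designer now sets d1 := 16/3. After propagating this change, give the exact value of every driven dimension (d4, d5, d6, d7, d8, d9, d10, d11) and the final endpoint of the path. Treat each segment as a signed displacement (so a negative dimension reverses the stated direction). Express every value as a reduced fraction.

d4 = 163/30
d5 = 103/30
d6 = 113/5
d7 = 331/18
d8 = -45/2
d9 = 163/120
d10 = 103/6
d11 = 17/25
endpoint = (-206/3, -1961/90)

Apply edit: d1 := 16/3
  d4 = d3/4 - d2/4 + d1 = 163/30
  d5 = d2/2 + d1 - d3 = 103/30
  d6 = d4 + d5*5 = 113/5
  d7 = d5*5 - d1/3 + d2 = 331/18
  d8 = d4 - d1 - d6 = -45/2
  d9 = d4/4 = 163/120
  d10 = d6 - d4 = 103/6
  d11 = d3/5 = 17/25
Walk from origin (0, 0):
  seg 1: right by d8 = -45/2 → (-45/2, 0)
  seg 2: left by d2 = 3 → (-51/2, 0)
  seg 3: left by d6 = 113/5 → (-481/10, 0)
  seg 4: down by d7 = 331/18 → (-481/10, -331/18)
  seg 5: left by d3 = 17/5 → (-103/2, -331/18)
  seg 6: down by d3 = 17/5 → (-103/2, -1961/90)
  seg 7: left by d10 = 103/6 → (-206/3, -1961/90)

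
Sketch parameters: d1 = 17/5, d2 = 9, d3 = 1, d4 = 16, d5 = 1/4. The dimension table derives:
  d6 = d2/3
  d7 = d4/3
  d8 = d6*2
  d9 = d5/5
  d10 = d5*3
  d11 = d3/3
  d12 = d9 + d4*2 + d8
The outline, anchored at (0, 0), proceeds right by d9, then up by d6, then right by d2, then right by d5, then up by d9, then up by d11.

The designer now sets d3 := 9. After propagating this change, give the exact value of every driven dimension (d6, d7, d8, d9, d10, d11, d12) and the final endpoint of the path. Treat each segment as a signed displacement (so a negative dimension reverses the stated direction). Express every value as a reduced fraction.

d6 = 3
d7 = 16/3
d8 = 6
d9 = 1/20
d10 = 3/4
d11 = 3
d12 = 761/20
endpoint = (93/10, 121/20)

Apply edit: d3 := 9
  d6 = d2/3 = 3
  d7 = d4/3 = 16/3
  d8 = d6*2 = 6
  d9 = d5/5 = 1/20
  d10 = d5*3 = 3/4
  d11 = d3/3 = 3
  d12 = d9 + d4*2 + d8 = 761/20
Walk from origin (0, 0):
  seg 1: right by d9 = 1/20 → (1/20, 0)
  seg 2: up by d6 = 3 → (1/20, 3)
  seg 3: right by d2 = 9 → (181/20, 3)
  seg 4: right by d5 = 1/4 → (93/10, 3)
  seg 5: up by d9 = 1/20 → (93/10, 61/20)
  seg 6: up by d11 = 3 → (93/10, 121/20)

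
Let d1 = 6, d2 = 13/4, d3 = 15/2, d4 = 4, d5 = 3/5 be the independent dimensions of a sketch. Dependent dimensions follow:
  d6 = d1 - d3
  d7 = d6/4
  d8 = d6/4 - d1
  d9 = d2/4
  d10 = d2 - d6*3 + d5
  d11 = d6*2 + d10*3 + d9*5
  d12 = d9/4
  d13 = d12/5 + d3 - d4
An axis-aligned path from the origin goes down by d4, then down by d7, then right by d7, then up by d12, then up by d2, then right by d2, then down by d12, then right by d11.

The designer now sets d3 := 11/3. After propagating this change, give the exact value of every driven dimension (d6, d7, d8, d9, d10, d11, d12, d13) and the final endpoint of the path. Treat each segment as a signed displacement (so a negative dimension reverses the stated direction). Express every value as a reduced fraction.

d6 = 7/3
d7 = 7/12
d8 = -65/12
d9 = 13/16
d10 = -63/20
d11 = -173/240
d12 = 13/64
d13 = -281/960
endpoint = (249/80, -4/3)

Apply edit: d3 := 11/3
  d6 = d1 - d3 = 7/3
  d7 = d6/4 = 7/12
  d8 = d6/4 - d1 = -65/12
  d9 = d2/4 = 13/16
  d10 = d2 - d6*3 + d5 = -63/20
  d11 = d6*2 + d10*3 + d9*5 = -173/240
  d12 = d9/4 = 13/64
  d13 = d12/5 + d3 - d4 = -281/960
Walk from origin (0, 0):
  seg 1: down by d4 = 4 → (0, -4)
  seg 2: down by d7 = 7/12 → (0, -55/12)
  seg 3: right by d7 = 7/12 → (7/12, -55/12)
  seg 4: up by d12 = 13/64 → (7/12, -841/192)
  seg 5: up by d2 = 13/4 → (7/12, -217/192)
  seg 6: right by d2 = 13/4 → (23/6, -217/192)
  seg 7: down by d12 = 13/64 → (23/6, -4/3)
  seg 8: right by d11 = -173/240 → (249/80, -4/3)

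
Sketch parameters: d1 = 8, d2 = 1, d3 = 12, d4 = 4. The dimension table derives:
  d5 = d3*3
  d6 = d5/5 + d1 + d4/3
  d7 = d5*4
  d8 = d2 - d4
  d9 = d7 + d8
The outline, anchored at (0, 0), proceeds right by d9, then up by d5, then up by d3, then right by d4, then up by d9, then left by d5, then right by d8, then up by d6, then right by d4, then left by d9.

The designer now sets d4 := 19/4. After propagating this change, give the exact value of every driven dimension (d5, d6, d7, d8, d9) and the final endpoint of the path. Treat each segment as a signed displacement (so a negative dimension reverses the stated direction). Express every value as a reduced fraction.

Apply edit: d4 := 19/4
  d5 = d3*3 = 36
  d6 = d5/5 + d1 + d4/3 = 1007/60
  d7 = d5*4 = 144
  d8 = d2 - d4 = -15/4
  d9 = d7 + d8 = 561/4
Walk from origin (0, 0):
  seg 1: right by d9 = 561/4 → (561/4, 0)
  seg 2: up by d5 = 36 → (561/4, 36)
  seg 3: up by d3 = 12 → (561/4, 48)
  seg 4: right by d4 = 19/4 → (145, 48)
  seg 5: up by d9 = 561/4 → (145, 753/4)
  seg 6: left by d5 = 36 → (109, 753/4)
  seg 7: right by d8 = -15/4 → (421/4, 753/4)
  seg 8: up by d6 = 1007/60 → (421/4, 6151/30)
  seg 9: right by d4 = 19/4 → (110, 6151/30)
  seg 10: left by d9 = 561/4 → (-121/4, 6151/30)

d5 = 36
d6 = 1007/60
d7 = 144
d8 = -15/4
d9 = 561/4
endpoint = (-121/4, 6151/30)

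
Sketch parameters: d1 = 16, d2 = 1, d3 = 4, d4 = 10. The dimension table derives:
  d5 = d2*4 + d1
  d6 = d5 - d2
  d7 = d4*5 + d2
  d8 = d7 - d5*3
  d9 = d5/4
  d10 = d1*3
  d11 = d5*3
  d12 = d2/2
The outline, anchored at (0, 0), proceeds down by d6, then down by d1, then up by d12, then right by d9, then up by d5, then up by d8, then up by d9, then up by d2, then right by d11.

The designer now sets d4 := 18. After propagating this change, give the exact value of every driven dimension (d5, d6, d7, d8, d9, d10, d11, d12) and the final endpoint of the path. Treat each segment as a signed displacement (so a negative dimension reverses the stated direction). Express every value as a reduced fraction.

d5 = 20
d6 = 19
d7 = 91
d8 = 31
d9 = 5
d10 = 48
d11 = 60
d12 = 1/2
endpoint = (65, 45/2)

Apply edit: d4 := 18
  d5 = d2*4 + d1 = 20
  d6 = d5 - d2 = 19
  d7 = d4*5 + d2 = 91
  d8 = d7 - d5*3 = 31
  d9 = d5/4 = 5
  d10 = d1*3 = 48
  d11 = d5*3 = 60
  d12 = d2/2 = 1/2
Walk from origin (0, 0):
  seg 1: down by d6 = 19 → (0, -19)
  seg 2: down by d1 = 16 → (0, -35)
  seg 3: up by d12 = 1/2 → (0, -69/2)
  seg 4: right by d9 = 5 → (5, -69/2)
  seg 5: up by d5 = 20 → (5, -29/2)
  seg 6: up by d8 = 31 → (5, 33/2)
  seg 7: up by d9 = 5 → (5, 43/2)
  seg 8: up by d2 = 1 → (5, 45/2)
  seg 9: right by d11 = 60 → (65, 45/2)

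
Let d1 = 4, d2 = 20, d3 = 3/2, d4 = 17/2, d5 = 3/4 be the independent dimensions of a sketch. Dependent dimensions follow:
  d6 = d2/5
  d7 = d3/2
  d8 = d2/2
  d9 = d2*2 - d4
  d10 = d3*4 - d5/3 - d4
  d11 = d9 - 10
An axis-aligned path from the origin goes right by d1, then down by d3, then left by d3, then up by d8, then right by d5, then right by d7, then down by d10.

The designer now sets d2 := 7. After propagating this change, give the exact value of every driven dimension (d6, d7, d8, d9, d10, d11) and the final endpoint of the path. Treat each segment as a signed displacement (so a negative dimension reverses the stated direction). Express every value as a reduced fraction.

d6 = 7/5
d7 = 3/4
d8 = 7/2
d9 = 11/2
d10 = -11/4
d11 = -9/2
endpoint = (4, 19/4)

Apply edit: d2 := 7
  d6 = d2/5 = 7/5
  d7 = d3/2 = 3/4
  d8 = d2/2 = 7/2
  d9 = d2*2 - d4 = 11/2
  d10 = d3*4 - d5/3 - d4 = -11/4
  d11 = d9 - 10 = -9/2
Walk from origin (0, 0):
  seg 1: right by d1 = 4 → (4, 0)
  seg 2: down by d3 = 3/2 → (4, -3/2)
  seg 3: left by d3 = 3/2 → (5/2, -3/2)
  seg 4: up by d8 = 7/2 → (5/2, 2)
  seg 5: right by d5 = 3/4 → (13/4, 2)
  seg 6: right by d7 = 3/4 → (4, 2)
  seg 7: down by d10 = -11/4 → (4, 19/4)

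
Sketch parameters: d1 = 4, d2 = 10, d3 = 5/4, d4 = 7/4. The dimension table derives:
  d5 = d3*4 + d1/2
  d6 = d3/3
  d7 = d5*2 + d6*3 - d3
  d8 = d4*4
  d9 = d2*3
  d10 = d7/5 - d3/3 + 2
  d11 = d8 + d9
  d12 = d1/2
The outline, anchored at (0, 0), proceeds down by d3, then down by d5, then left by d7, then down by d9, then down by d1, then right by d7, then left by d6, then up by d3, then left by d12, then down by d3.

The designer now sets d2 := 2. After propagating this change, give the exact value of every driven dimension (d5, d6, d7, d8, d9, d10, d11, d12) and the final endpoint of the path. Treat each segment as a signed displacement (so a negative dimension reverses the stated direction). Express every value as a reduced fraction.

Apply edit: d2 := 2
  d5 = d3*4 + d1/2 = 7
  d6 = d3/3 = 5/12
  d7 = d5*2 + d6*3 - d3 = 14
  d8 = d4*4 = 7
  d9 = d2*3 = 6
  d10 = d7/5 - d3/3 + 2 = 263/60
  d11 = d8 + d9 = 13
  d12 = d1/2 = 2
Walk from origin (0, 0):
  seg 1: down by d3 = 5/4 → (0, -5/4)
  seg 2: down by d5 = 7 → (0, -33/4)
  seg 3: left by d7 = 14 → (-14, -33/4)
  seg 4: down by d9 = 6 → (-14, -57/4)
  seg 5: down by d1 = 4 → (-14, -73/4)
  seg 6: right by d7 = 14 → (0, -73/4)
  seg 7: left by d6 = 5/12 → (-5/12, -73/4)
  seg 8: up by d3 = 5/4 → (-5/12, -17)
  seg 9: left by d12 = 2 → (-29/12, -17)
  seg 10: down by d3 = 5/4 → (-29/12, -73/4)

d5 = 7
d6 = 5/12
d7 = 14
d8 = 7
d9 = 6
d10 = 263/60
d11 = 13
d12 = 2
endpoint = (-29/12, -73/4)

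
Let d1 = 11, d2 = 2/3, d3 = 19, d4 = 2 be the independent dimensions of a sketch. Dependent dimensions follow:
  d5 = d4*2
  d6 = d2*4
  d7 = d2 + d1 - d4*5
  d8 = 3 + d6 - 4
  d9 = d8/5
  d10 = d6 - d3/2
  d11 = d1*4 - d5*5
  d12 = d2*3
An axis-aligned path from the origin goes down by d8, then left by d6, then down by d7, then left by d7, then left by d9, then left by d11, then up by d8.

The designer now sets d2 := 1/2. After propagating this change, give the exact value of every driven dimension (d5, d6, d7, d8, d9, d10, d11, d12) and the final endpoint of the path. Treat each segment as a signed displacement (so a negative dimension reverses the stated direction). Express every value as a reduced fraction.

d5 = 4
d6 = 2
d7 = 3/2
d8 = 1
d9 = 1/5
d10 = -15/2
d11 = 24
d12 = 3/2
endpoint = (-277/10, -3/2)

Apply edit: d2 := 1/2
  d5 = d4*2 = 4
  d6 = d2*4 = 2
  d7 = d2 + d1 - d4*5 = 3/2
  d8 = 3 + d6 - 4 = 1
  d9 = d8/5 = 1/5
  d10 = d6 - d3/2 = -15/2
  d11 = d1*4 - d5*5 = 24
  d12 = d2*3 = 3/2
Walk from origin (0, 0):
  seg 1: down by d8 = 1 → (0, -1)
  seg 2: left by d6 = 2 → (-2, -1)
  seg 3: down by d7 = 3/2 → (-2, -5/2)
  seg 4: left by d7 = 3/2 → (-7/2, -5/2)
  seg 5: left by d9 = 1/5 → (-37/10, -5/2)
  seg 6: left by d11 = 24 → (-277/10, -5/2)
  seg 7: up by d8 = 1 → (-277/10, -3/2)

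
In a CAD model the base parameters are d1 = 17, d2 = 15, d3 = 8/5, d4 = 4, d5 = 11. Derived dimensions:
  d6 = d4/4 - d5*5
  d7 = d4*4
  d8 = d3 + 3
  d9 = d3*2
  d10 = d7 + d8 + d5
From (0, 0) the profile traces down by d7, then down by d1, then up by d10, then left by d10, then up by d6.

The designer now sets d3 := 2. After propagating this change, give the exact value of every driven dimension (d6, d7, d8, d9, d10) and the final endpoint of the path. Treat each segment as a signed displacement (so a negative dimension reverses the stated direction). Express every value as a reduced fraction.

Apply edit: d3 := 2
  d6 = d4/4 - d5*5 = -54
  d7 = d4*4 = 16
  d8 = d3 + 3 = 5
  d9 = d3*2 = 4
  d10 = d7 + d8 + d5 = 32
Walk from origin (0, 0):
  seg 1: down by d7 = 16 → (0, -16)
  seg 2: down by d1 = 17 → (0, -33)
  seg 3: up by d10 = 32 → (0, -1)
  seg 4: left by d10 = 32 → (-32, -1)
  seg 5: up by d6 = -54 → (-32, -55)

d6 = -54
d7 = 16
d8 = 5
d9 = 4
d10 = 32
endpoint = (-32, -55)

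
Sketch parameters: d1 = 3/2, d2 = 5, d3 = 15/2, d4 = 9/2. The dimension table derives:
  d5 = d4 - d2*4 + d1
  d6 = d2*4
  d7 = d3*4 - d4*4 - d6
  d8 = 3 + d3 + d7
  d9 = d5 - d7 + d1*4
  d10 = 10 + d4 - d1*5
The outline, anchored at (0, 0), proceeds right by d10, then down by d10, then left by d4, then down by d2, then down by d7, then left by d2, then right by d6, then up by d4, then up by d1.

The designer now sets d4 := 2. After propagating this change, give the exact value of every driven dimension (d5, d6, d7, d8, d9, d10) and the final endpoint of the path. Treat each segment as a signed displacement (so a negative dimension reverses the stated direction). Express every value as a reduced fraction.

Apply edit: d4 := 2
  d5 = d4 - d2*4 + d1 = -33/2
  d6 = d2*4 = 20
  d7 = d3*4 - d4*4 - d6 = 2
  d8 = 3 + d3 + d7 = 25/2
  d9 = d5 - d7 + d1*4 = -25/2
  d10 = 10 + d4 - d1*5 = 9/2
Walk from origin (0, 0):
  seg 1: right by d10 = 9/2 → (9/2, 0)
  seg 2: down by d10 = 9/2 → (9/2, -9/2)
  seg 3: left by d4 = 2 → (5/2, -9/2)
  seg 4: down by d2 = 5 → (5/2, -19/2)
  seg 5: down by d7 = 2 → (5/2, -23/2)
  seg 6: left by d2 = 5 → (-5/2, -23/2)
  seg 7: right by d6 = 20 → (35/2, -23/2)
  seg 8: up by d4 = 2 → (35/2, -19/2)
  seg 9: up by d1 = 3/2 → (35/2, -8)

d5 = -33/2
d6 = 20
d7 = 2
d8 = 25/2
d9 = -25/2
d10 = 9/2
endpoint = (35/2, -8)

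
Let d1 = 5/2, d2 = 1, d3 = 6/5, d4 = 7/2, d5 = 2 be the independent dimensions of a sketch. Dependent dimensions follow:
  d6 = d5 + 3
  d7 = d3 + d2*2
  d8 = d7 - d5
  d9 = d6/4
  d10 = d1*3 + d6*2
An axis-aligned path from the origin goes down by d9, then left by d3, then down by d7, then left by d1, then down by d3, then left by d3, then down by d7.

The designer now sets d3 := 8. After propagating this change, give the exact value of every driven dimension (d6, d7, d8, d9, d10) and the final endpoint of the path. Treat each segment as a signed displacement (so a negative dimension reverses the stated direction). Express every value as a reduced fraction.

Apply edit: d3 := 8
  d6 = d5 + 3 = 5
  d7 = d3 + d2*2 = 10
  d8 = d7 - d5 = 8
  d9 = d6/4 = 5/4
  d10 = d1*3 + d6*2 = 35/2
Walk from origin (0, 0):
  seg 1: down by d9 = 5/4 → (0, -5/4)
  seg 2: left by d3 = 8 → (-8, -5/4)
  seg 3: down by d7 = 10 → (-8, -45/4)
  seg 4: left by d1 = 5/2 → (-21/2, -45/4)
  seg 5: down by d3 = 8 → (-21/2, -77/4)
  seg 6: left by d3 = 8 → (-37/2, -77/4)
  seg 7: down by d7 = 10 → (-37/2, -117/4)

d6 = 5
d7 = 10
d8 = 8
d9 = 5/4
d10 = 35/2
endpoint = (-37/2, -117/4)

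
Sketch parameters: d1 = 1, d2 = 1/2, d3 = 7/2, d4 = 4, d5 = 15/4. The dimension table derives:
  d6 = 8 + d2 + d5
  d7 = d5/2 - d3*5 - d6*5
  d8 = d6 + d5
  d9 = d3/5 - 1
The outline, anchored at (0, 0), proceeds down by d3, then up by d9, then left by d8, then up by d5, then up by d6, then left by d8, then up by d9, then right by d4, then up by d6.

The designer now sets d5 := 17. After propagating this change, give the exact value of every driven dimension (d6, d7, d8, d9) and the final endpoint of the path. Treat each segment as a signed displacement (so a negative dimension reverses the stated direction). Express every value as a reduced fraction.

d6 = 51/2
d7 = -273/2
d8 = 85/2
d9 = -3/10
endpoint = (-81, 639/10)

Apply edit: d5 := 17
  d6 = 8 + d2 + d5 = 51/2
  d7 = d5/2 - d3*5 - d6*5 = -273/2
  d8 = d6 + d5 = 85/2
  d9 = d3/5 - 1 = -3/10
Walk from origin (0, 0):
  seg 1: down by d3 = 7/2 → (0, -7/2)
  seg 2: up by d9 = -3/10 → (0, -19/5)
  seg 3: left by d8 = 85/2 → (-85/2, -19/5)
  seg 4: up by d5 = 17 → (-85/2, 66/5)
  seg 5: up by d6 = 51/2 → (-85/2, 387/10)
  seg 6: left by d8 = 85/2 → (-85, 387/10)
  seg 7: up by d9 = -3/10 → (-85, 192/5)
  seg 8: right by d4 = 4 → (-81, 192/5)
  seg 9: up by d6 = 51/2 → (-81, 639/10)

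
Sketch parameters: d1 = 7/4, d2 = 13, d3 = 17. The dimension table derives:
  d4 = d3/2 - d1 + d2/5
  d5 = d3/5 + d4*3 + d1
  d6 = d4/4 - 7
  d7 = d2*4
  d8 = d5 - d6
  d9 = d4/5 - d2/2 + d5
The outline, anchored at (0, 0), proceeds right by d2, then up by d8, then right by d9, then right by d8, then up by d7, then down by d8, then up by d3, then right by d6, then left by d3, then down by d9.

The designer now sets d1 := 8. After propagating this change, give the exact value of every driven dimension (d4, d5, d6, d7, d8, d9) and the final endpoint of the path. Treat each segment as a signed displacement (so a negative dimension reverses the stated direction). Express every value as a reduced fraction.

Apply edit: d1 := 8
  d4 = d3/2 - d1 + d2/5 = 31/10
  d5 = d3/5 + d4*3 + d1 = 207/10
  d6 = d4/4 - 7 = -249/40
  d7 = d2*4 = 52
  d8 = d5 - d6 = 1077/40
  d9 = d4/5 - d2/2 + d5 = 741/50
Walk from origin (0, 0):
  seg 1: right by d2 = 13 → (13, 0)
  seg 2: up by d8 = 1077/40 → (13, 1077/40)
  seg 3: right by d9 = 741/50 → (1391/50, 1077/40)
  seg 4: right by d8 = 1077/40 → (10949/200, 1077/40)
  seg 5: up by d7 = 52 → (10949/200, 3157/40)
  seg 6: down by d8 = 1077/40 → (10949/200, 52)
  seg 7: up by d3 = 17 → (10949/200, 69)
  seg 8: right by d6 = -249/40 → (1213/25, 69)
  seg 9: left by d3 = 17 → (788/25, 69)
  seg 10: down by d9 = 741/50 → (788/25, 2709/50)

d4 = 31/10
d5 = 207/10
d6 = -249/40
d7 = 52
d8 = 1077/40
d9 = 741/50
endpoint = (788/25, 2709/50)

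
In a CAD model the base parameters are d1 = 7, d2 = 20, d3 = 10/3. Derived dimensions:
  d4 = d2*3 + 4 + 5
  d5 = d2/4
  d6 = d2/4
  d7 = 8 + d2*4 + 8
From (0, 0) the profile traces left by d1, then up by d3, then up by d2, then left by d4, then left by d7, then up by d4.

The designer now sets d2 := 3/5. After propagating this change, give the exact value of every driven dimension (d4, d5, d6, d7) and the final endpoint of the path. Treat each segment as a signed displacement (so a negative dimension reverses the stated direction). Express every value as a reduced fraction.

Apply edit: d2 := 3/5
  d4 = d2*3 + 4 + 5 = 54/5
  d5 = d2/4 = 3/20
  d6 = d2/4 = 3/20
  d7 = 8 + d2*4 + 8 = 92/5
Walk from origin (0, 0):
  seg 1: left by d1 = 7 → (-7, 0)
  seg 2: up by d3 = 10/3 → (-7, 10/3)
  seg 3: up by d2 = 3/5 → (-7, 59/15)
  seg 4: left by d4 = 54/5 → (-89/5, 59/15)
  seg 5: left by d7 = 92/5 → (-181/5, 59/15)
  seg 6: up by d4 = 54/5 → (-181/5, 221/15)

d4 = 54/5
d5 = 3/20
d6 = 3/20
d7 = 92/5
endpoint = (-181/5, 221/15)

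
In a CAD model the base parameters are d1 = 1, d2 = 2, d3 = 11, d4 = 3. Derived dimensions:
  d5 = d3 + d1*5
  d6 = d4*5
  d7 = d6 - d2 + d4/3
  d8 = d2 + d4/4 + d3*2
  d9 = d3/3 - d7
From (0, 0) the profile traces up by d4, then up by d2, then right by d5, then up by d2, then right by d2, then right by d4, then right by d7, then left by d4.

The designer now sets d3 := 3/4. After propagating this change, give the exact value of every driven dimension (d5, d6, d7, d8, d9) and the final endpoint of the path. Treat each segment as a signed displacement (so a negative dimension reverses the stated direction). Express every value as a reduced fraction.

d5 = 23/4
d6 = 15
d7 = 14
d8 = 17/4
d9 = -55/4
endpoint = (87/4, 7)

Apply edit: d3 := 3/4
  d5 = d3 + d1*5 = 23/4
  d6 = d4*5 = 15
  d7 = d6 - d2 + d4/3 = 14
  d8 = d2 + d4/4 + d3*2 = 17/4
  d9 = d3/3 - d7 = -55/4
Walk from origin (0, 0):
  seg 1: up by d4 = 3 → (0, 3)
  seg 2: up by d2 = 2 → (0, 5)
  seg 3: right by d5 = 23/4 → (23/4, 5)
  seg 4: up by d2 = 2 → (23/4, 7)
  seg 5: right by d2 = 2 → (31/4, 7)
  seg 6: right by d4 = 3 → (43/4, 7)
  seg 7: right by d7 = 14 → (99/4, 7)
  seg 8: left by d4 = 3 → (87/4, 7)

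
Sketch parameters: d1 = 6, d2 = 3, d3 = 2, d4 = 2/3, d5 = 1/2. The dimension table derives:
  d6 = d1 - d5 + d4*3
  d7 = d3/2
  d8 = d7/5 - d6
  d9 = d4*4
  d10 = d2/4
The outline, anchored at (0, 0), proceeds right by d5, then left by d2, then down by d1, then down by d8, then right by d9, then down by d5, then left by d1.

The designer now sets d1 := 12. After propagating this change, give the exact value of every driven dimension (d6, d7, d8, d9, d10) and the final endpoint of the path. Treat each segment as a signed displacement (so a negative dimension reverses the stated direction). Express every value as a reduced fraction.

Apply edit: d1 := 12
  d6 = d1 - d5 + d4*3 = 27/2
  d7 = d3/2 = 1
  d8 = d7/5 - d6 = -133/10
  d9 = d4*4 = 8/3
  d10 = d2/4 = 3/4
Walk from origin (0, 0):
  seg 1: right by d5 = 1/2 → (1/2, 0)
  seg 2: left by d2 = 3 → (-5/2, 0)
  seg 3: down by d1 = 12 → (-5/2, -12)
  seg 4: down by d8 = -133/10 → (-5/2, 13/10)
  seg 5: right by d9 = 8/3 → (1/6, 13/10)
  seg 6: down by d5 = 1/2 → (1/6, 4/5)
  seg 7: left by d1 = 12 → (-71/6, 4/5)

d6 = 27/2
d7 = 1
d8 = -133/10
d9 = 8/3
d10 = 3/4
endpoint = (-71/6, 4/5)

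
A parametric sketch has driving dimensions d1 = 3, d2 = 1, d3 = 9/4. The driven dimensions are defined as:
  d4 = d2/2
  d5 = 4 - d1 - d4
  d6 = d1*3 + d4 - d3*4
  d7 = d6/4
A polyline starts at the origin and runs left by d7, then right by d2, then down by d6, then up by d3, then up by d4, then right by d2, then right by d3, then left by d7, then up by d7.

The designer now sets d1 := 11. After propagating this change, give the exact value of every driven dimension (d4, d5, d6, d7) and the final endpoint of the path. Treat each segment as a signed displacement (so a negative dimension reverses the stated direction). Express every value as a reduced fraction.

Apply edit: d1 := 11
  d4 = d2/2 = 1/2
  d5 = 4 - d1 - d4 = -15/2
  d6 = d1*3 + d4 - d3*4 = 49/2
  d7 = d6/4 = 49/8
Walk from origin (0, 0):
  seg 1: left by d7 = 49/8 → (-49/8, 0)
  seg 2: right by d2 = 1 → (-41/8, 0)
  seg 3: down by d6 = 49/2 → (-41/8, -49/2)
  seg 4: up by d3 = 9/4 → (-41/8, -89/4)
  seg 5: up by d4 = 1/2 → (-41/8, -87/4)
  seg 6: right by d2 = 1 → (-33/8, -87/4)
  seg 7: right by d3 = 9/4 → (-15/8, -87/4)
  seg 8: left by d7 = 49/8 → (-8, -87/4)
  seg 9: up by d7 = 49/8 → (-8, -125/8)

d4 = 1/2
d5 = -15/2
d6 = 49/2
d7 = 49/8
endpoint = (-8, -125/8)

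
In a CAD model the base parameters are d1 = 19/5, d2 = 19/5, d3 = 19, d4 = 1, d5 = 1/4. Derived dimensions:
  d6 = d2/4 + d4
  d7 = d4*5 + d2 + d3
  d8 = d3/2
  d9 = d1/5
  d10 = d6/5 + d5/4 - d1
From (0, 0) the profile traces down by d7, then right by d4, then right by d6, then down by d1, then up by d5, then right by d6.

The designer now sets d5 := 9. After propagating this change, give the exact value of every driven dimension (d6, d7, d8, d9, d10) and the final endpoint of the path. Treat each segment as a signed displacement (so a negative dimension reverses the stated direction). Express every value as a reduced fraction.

d6 = 39/20
d7 = 139/5
d8 = 19/2
d9 = 19/25
d10 = -29/25
endpoint = (49/10, -113/5)

Apply edit: d5 := 9
  d6 = d2/4 + d4 = 39/20
  d7 = d4*5 + d2 + d3 = 139/5
  d8 = d3/2 = 19/2
  d9 = d1/5 = 19/25
  d10 = d6/5 + d5/4 - d1 = -29/25
Walk from origin (0, 0):
  seg 1: down by d7 = 139/5 → (0, -139/5)
  seg 2: right by d4 = 1 → (1, -139/5)
  seg 3: right by d6 = 39/20 → (59/20, -139/5)
  seg 4: down by d1 = 19/5 → (59/20, -158/5)
  seg 5: up by d5 = 9 → (59/20, -113/5)
  seg 6: right by d6 = 39/20 → (49/10, -113/5)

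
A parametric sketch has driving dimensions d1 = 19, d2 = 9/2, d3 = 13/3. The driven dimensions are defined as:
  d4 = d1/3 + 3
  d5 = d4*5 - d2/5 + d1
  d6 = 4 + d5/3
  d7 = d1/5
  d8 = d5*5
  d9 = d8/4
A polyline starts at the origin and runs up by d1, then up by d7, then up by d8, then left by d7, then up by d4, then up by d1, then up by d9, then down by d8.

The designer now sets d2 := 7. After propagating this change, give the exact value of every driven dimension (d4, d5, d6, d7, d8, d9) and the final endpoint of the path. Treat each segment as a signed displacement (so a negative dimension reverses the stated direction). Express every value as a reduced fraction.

d4 = 28/3
d5 = 964/15
d6 = 1144/45
d7 = 19/5
d8 = 964/3
d9 = 241/3
endpoint = (-19/5, 1972/15)

Apply edit: d2 := 7
  d4 = d1/3 + 3 = 28/3
  d5 = d4*5 - d2/5 + d1 = 964/15
  d6 = 4 + d5/3 = 1144/45
  d7 = d1/5 = 19/5
  d8 = d5*5 = 964/3
  d9 = d8/4 = 241/3
Walk from origin (0, 0):
  seg 1: up by d1 = 19 → (0, 19)
  seg 2: up by d7 = 19/5 → (0, 114/5)
  seg 3: up by d8 = 964/3 → (0, 5162/15)
  seg 4: left by d7 = 19/5 → (-19/5, 5162/15)
  seg 5: up by d4 = 28/3 → (-19/5, 5302/15)
  seg 6: up by d1 = 19 → (-19/5, 5587/15)
  seg 7: up by d9 = 241/3 → (-19/5, 2264/5)
  seg 8: down by d8 = 964/3 → (-19/5, 1972/15)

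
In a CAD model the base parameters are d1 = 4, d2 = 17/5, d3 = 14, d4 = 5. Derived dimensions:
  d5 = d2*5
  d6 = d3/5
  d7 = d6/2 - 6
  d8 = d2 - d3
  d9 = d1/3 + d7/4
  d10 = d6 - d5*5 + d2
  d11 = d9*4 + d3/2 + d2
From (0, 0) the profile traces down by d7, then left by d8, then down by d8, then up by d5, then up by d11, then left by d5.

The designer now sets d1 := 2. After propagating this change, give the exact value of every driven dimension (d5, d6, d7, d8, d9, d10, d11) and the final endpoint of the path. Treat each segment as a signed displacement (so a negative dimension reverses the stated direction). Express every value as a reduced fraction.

d5 = 17
d6 = 14/5
d7 = -23/5
d8 = -53/5
d9 = -29/60
d10 = -394/5
d11 = 127/15
endpoint = (-32/5, 122/3)

Apply edit: d1 := 2
  d5 = d2*5 = 17
  d6 = d3/5 = 14/5
  d7 = d6/2 - 6 = -23/5
  d8 = d2 - d3 = -53/5
  d9 = d1/3 + d7/4 = -29/60
  d10 = d6 - d5*5 + d2 = -394/5
  d11 = d9*4 + d3/2 + d2 = 127/15
Walk from origin (0, 0):
  seg 1: down by d7 = -23/5 → (0, 23/5)
  seg 2: left by d8 = -53/5 → (53/5, 23/5)
  seg 3: down by d8 = -53/5 → (53/5, 76/5)
  seg 4: up by d5 = 17 → (53/5, 161/5)
  seg 5: up by d11 = 127/15 → (53/5, 122/3)
  seg 6: left by d5 = 17 → (-32/5, 122/3)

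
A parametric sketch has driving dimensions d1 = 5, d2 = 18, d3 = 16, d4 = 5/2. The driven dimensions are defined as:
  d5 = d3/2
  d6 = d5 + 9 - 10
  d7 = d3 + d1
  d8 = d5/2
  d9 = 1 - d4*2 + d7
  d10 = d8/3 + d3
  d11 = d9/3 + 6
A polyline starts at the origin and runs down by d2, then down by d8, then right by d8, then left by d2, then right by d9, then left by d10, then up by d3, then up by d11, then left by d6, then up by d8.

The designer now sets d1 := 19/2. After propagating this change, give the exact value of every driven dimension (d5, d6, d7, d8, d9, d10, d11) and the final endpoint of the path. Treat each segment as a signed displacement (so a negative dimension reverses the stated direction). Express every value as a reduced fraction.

d5 = 8
d6 = 7
d7 = 51/2
d8 = 4
d9 = 43/2
d10 = 52/3
d11 = 79/6
endpoint = (-101/6, 67/6)

Apply edit: d1 := 19/2
  d5 = d3/2 = 8
  d6 = d5 + 9 - 10 = 7
  d7 = d3 + d1 = 51/2
  d8 = d5/2 = 4
  d9 = 1 - d4*2 + d7 = 43/2
  d10 = d8/3 + d3 = 52/3
  d11 = d9/3 + 6 = 79/6
Walk from origin (0, 0):
  seg 1: down by d2 = 18 → (0, -18)
  seg 2: down by d8 = 4 → (0, -22)
  seg 3: right by d8 = 4 → (4, -22)
  seg 4: left by d2 = 18 → (-14, -22)
  seg 5: right by d9 = 43/2 → (15/2, -22)
  seg 6: left by d10 = 52/3 → (-59/6, -22)
  seg 7: up by d3 = 16 → (-59/6, -6)
  seg 8: up by d11 = 79/6 → (-59/6, 43/6)
  seg 9: left by d6 = 7 → (-101/6, 43/6)
  seg 10: up by d8 = 4 → (-101/6, 67/6)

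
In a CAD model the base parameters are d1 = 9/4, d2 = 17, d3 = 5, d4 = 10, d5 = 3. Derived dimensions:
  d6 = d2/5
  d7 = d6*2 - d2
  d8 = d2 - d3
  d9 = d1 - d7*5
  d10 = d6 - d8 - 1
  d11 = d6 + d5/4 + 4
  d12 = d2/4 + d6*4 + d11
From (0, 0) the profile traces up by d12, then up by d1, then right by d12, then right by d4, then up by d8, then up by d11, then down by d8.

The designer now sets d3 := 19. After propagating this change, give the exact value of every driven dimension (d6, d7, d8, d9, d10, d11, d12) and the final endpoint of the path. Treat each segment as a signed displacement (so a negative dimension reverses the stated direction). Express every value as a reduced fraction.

Apply edit: d3 := 19
  d6 = d2/5 = 17/5
  d7 = d6*2 - d2 = -51/5
  d8 = d2 - d3 = -2
  d9 = d1 - d7*5 = 213/4
  d10 = d6 - d8 - 1 = 22/5
  d11 = d6 + d5/4 + 4 = 163/20
  d12 = d2/4 + d6*4 + d11 = 26
Walk from origin (0, 0):
  seg 1: up by d12 = 26 → (0, 26)
  seg 2: up by d1 = 9/4 → (0, 113/4)
  seg 3: right by d12 = 26 → (26, 113/4)
  seg 4: right by d4 = 10 → (36, 113/4)
  seg 5: up by d8 = -2 → (36, 105/4)
  seg 6: up by d11 = 163/20 → (36, 172/5)
  seg 7: down by d8 = -2 → (36, 182/5)

d6 = 17/5
d7 = -51/5
d8 = -2
d9 = 213/4
d10 = 22/5
d11 = 163/20
d12 = 26
endpoint = (36, 182/5)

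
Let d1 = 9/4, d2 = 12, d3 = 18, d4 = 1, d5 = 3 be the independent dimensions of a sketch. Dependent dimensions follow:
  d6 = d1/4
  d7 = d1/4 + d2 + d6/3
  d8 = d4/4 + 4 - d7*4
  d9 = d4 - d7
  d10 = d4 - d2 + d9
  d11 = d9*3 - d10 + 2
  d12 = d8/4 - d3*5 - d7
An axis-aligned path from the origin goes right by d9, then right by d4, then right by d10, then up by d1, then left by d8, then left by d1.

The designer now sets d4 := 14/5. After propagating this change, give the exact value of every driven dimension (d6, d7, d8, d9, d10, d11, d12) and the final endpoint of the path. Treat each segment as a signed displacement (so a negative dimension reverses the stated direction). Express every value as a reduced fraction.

d6 = 9/16
d7 = 51/4
d8 = -463/10
d9 = -199/20
d10 = -383/20
d11 = -87/10
d12 = -4573/40
endpoint = (71/4, 9/4)

Apply edit: d4 := 14/5
  d6 = d1/4 = 9/16
  d7 = d1/4 + d2 + d6/3 = 51/4
  d8 = d4/4 + 4 - d7*4 = -463/10
  d9 = d4 - d7 = -199/20
  d10 = d4 - d2 + d9 = -383/20
  d11 = d9*3 - d10 + 2 = -87/10
  d12 = d8/4 - d3*5 - d7 = -4573/40
Walk from origin (0, 0):
  seg 1: right by d9 = -199/20 → (-199/20, 0)
  seg 2: right by d4 = 14/5 → (-143/20, 0)
  seg 3: right by d10 = -383/20 → (-263/10, 0)
  seg 4: up by d1 = 9/4 → (-263/10, 9/4)
  seg 5: left by d8 = -463/10 → (20, 9/4)
  seg 6: left by d1 = 9/4 → (71/4, 9/4)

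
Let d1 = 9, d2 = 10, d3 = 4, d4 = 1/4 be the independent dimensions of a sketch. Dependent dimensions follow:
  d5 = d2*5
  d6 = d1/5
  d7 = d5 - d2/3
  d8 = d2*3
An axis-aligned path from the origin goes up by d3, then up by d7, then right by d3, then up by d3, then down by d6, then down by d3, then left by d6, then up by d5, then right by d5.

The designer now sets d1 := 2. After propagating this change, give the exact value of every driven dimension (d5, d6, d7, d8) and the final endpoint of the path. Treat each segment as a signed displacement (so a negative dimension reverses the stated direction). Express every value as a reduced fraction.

d5 = 50
d6 = 2/5
d7 = 140/3
d8 = 30
endpoint = (268/5, 1504/15)

Apply edit: d1 := 2
  d5 = d2*5 = 50
  d6 = d1/5 = 2/5
  d7 = d5 - d2/3 = 140/3
  d8 = d2*3 = 30
Walk from origin (0, 0):
  seg 1: up by d3 = 4 → (0, 4)
  seg 2: up by d7 = 140/3 → (0, 152/3)
  seg 3: right by d3 = 4 → (4, 152/3)
  seg 4: up by d3 = 4 → (4, 164/3)
  seg 5: down by d6 = 2/5 → (4, 814/15)
  seg 6: down by d3 = 4 → (4, 754/15)
  seg 7: left by d6 = 2/5 → (18/5, 754/15)
  seg 8: up by d5 = 50 → (18/5, 1504/15)
  seg 9: right by d5 = 50 → (268/5, 1504/15)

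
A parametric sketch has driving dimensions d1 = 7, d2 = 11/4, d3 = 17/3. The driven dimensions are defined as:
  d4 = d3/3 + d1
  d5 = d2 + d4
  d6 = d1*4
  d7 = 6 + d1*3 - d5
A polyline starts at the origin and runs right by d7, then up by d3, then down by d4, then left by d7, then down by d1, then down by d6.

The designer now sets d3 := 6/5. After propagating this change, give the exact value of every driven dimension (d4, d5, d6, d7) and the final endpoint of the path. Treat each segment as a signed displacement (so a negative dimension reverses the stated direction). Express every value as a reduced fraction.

d4 = 37/5
d5 = 203/20
d6 = 28
d7 = 337/20
endpoint = (0, -206/5)

Apply edit: d3 := 6/5
  d4 = d3/3 + d1 = 37/5
  d5 = d2 + d4 = 203/20
  d6 = d1*4 = 28
  d7 = 6 + d1*3 - d5 = 337/20
Walk from origin (0, 0):
  seg 1: right by d7 = 337/20 → (337/20, 0)
  seg 2: up by d3 = 6/5 → (337/20, 6/5)
  seg 3: down by d4 = 37/5 → (337/20, -31/5)
  seg 4: left by d7 = 337/20 → (0, -31/5)
  seg 5: down by d1 = 7 → (0, -66/5)
  seg 6: down by d6 = 28 → (0, -206/5)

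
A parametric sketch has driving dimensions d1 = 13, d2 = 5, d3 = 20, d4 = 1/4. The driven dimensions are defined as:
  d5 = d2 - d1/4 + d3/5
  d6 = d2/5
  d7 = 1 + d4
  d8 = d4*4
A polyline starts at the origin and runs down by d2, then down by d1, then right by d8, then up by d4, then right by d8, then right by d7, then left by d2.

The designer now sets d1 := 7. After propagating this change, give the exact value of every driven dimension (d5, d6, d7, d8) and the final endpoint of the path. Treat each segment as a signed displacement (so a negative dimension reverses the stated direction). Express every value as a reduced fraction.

d5 = 29/4
d6 = 1
d7 = 5/4
d8 = 1
endpoint = (-7/4, -47/4)

Apply edit: d1 := 7
  d5 = d2 - d1/4 + d3/5 = 29/4
  d6 = d2/5 = 1
  d7 = 1 + d4 = 5/4
  d8 = d4*4 = 1
Walk from origin (0, 0):
  seg 1: down by d2 = 5 → (0, -5)
  seg 2: down by d1 = 7 → (0, -12)
  seg 3: right by d8 = 1 → (1, -12)
  seg 4: up by d4 = 1/4 → (1, -47/4)
  seg 5: right by d8 = 1 → (2, -47/4)
  seg 6: right by d7 = 5/4 → (13/4, -47/4)
  seg 7: left by d2 = 5 → (-7/4, -47/4)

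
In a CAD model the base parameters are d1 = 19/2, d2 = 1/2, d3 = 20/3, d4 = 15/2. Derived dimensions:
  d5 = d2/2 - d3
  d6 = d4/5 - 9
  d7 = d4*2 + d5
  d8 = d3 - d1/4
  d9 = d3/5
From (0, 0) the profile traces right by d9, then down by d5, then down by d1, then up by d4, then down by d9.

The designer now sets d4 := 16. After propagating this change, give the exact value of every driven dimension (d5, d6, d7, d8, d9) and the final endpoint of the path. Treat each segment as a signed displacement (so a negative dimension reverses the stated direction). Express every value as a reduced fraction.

Apply edit: d4 := 16
  d5 = d2/2 - d3 = -77/12
  d6 = d4/5 - 9 = -29/5
  d7 = d4*2 + d5 = 307/12
  d8 = d3 - d1/4 = 103/24
  d9 = d3/5 = 4/3
Walk from origin (0, 0):
  seg 1: right by d9 = 4/3 → (4/3, 0)
  seg 2: down by d5 = -77/12 → (4/3, 77/12)
  seg 3: down by d1 = 19/2 → (4/3, -37/12)
  seg 4: up by d4 = 16 → (4/3, 155/12)
  seg 5: down by d9 = 4/3 → (4/3, 139/12)

d5 = -77/12
d6 = -29/5
d7 = 307/12
d8 = 103/24
d9 = 4/3
endpoint = (4/3, 139/12)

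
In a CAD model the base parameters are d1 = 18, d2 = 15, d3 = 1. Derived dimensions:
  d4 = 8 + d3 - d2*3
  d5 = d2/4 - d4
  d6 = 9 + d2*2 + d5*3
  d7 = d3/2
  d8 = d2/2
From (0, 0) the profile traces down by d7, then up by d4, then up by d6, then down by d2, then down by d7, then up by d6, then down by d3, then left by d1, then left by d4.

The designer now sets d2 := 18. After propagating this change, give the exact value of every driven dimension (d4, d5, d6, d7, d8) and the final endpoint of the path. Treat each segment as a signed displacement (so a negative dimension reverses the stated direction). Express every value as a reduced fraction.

d4 = -45
d5 = 99/2
d6 = 387/2
d7 = 1/2
d8 = 9
endpoint = (27, 322)

Apply edit: d2 := 18
  d4 = 8 + d3 - d2*3 = -45
  d5 = d2/4 - d4 = 99/2
  d6 = 9 + d2*2 + d5*3 = 387/2
  d7 = d3/2 = 1/2
  d8 = d2/2 = 9
Walk from origin (0, 0):
  seg 1: down by d7 = 1/2 → (0, -1/2)
  seg 2: up by d4 = -45 → (0, -91/2)
  seg 3: up by d6 = 387/2 → (0, 148)
  seg 4: down by d2 = 18 → (0, 130)
  seg 5: down by d7 = 1/2 → (0, 259/2)
  seg 6: up by d6 = 387/2 → (0, 323)
  seg 7: down by d3 = 1 → (0, 322)
  seg 8: left by d1 = 18 → (-18, 322)
  seg 9: left by d4 = -45 → (27, 322)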